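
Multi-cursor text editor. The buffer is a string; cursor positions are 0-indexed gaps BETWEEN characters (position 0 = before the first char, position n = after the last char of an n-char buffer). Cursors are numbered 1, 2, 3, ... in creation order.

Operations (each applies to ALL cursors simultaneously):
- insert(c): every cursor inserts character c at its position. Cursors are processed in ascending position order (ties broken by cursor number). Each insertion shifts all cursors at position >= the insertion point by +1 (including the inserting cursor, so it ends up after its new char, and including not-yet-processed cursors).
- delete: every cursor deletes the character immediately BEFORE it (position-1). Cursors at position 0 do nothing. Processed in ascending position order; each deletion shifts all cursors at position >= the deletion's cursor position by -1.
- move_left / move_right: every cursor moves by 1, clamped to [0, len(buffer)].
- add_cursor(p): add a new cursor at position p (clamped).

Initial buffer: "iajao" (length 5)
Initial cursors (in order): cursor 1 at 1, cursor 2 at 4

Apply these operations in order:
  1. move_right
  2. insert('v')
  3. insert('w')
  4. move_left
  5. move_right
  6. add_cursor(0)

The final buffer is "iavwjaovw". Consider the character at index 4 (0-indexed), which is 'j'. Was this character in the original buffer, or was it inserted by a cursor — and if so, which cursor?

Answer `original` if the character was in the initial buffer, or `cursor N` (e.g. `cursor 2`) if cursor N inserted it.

Answer: original

Derivation:
After op 1 (move_right): buffer="iajao" (len 5), cursors c1@2 c2@5, authorship .....
After op 2 (insert('v')): buffer="iavjaov" (len 7), cursors c1@3 c2@7, authorship ..1...2
After op 3 (insert('w')): buffer="iavwjaovw" (len 9), cursors c1@4 c2@9, authorship ..11...22
After op 4 (move_left): buffer="iavwjaovw" (len 9), cursors c1@3 c2@8, authorship ..11...22
After op 5 (move_right): buffer="iavwjaovw" (len 9), cursors c1@4 c2@9, authorship ..11...22
After op 6 (add_cursor(0)): buffer="iavwjaovw" (len 9), cursors c3@0 c1@4 c2@9, authorship ..11...22
Authorship (.=original, N=cursor N): . . 1 1 . . . 2 2
Index 4: author = original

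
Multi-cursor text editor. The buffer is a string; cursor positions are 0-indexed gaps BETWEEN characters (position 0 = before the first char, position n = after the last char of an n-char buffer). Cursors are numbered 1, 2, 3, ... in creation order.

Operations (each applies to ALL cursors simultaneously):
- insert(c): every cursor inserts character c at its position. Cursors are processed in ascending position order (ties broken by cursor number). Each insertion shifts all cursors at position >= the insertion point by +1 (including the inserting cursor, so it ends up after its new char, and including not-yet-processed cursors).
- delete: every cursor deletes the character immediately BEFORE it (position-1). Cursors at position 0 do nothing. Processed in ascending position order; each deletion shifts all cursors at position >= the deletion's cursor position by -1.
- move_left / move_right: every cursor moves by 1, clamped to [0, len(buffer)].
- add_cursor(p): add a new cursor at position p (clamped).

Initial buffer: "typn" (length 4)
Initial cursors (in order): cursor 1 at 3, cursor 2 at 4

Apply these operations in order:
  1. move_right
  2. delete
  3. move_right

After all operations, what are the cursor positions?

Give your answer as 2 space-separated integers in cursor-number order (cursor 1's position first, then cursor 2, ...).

After op 1 (move_right): buffer="typn" (len 4), cursors c1@4 c2@4, authorship ....
After op 2 (delete): buffer="ty" (len 2), cursors c1@2 c2@2, authorship ..
After op 3 (move_right): buffer="ty" (len 2), cursors c1@2 c2@2, authorship ..

Answer: 2 2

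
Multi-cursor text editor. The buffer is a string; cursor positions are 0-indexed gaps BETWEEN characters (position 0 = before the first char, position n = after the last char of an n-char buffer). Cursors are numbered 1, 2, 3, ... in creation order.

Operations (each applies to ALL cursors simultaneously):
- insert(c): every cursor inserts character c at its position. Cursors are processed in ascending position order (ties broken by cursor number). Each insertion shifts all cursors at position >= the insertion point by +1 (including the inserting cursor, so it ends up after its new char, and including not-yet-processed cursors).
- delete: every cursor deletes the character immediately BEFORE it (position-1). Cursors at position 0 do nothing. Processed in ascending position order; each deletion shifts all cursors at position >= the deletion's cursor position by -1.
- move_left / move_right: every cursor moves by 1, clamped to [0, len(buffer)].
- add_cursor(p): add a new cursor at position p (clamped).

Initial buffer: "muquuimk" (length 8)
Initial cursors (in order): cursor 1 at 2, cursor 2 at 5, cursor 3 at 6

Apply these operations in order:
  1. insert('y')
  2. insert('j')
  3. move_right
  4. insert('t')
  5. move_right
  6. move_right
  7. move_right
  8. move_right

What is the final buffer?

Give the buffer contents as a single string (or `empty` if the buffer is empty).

Answer: muyjqtuuyjityjmtk

Derivation:
After op 1 (insert('y')): buffer="muyquuyiymk" (len 11), cursors c1@3 c2@7 c3@9, authorship ..1...2.3..
After op 2 (insert('j')): buffer="muyjquuyjiyjmk" (len 14), cursors c1@4 c2@9 c3@12, authorship ..11...22.33..
After op 3 (move_right): buffer="muyjquuyjiyjmk" (len 14), cursors c1@5 c2@10 c3@13, authorship ..11...22.33..
After op 4 (insert('t')): buffer="muyjqtuuyjityjmtk" (len 17), cursors c1@6 c2@12 c3@16, authorship ..11.1..22.233.3.
After op 5 (move_right): buffer="muyjqtuuyjityjmtk" (len 17), cursors c1@7 c2@13 c3@17, authorship ..11.1..22.233.3.
After op 6 (move_right): buffer="muyjqtuuyjityjmtk" (len 17), cursors c1@8 c2@14 c3@17, authorship ..11.1..22.233.3.
After op 7 (move_right): buffer="muyjqtuuyjityjmtk" (len 17), cursors c1@9 c2@15 c3@17, authorship ..11.1..22.233.3.
After op 8 (move_right): buffer="muyjqtuuyjityjmtk" (len 17), cursors c1@10 c2@16 c3@17, authorship ..11.1..22.233.3.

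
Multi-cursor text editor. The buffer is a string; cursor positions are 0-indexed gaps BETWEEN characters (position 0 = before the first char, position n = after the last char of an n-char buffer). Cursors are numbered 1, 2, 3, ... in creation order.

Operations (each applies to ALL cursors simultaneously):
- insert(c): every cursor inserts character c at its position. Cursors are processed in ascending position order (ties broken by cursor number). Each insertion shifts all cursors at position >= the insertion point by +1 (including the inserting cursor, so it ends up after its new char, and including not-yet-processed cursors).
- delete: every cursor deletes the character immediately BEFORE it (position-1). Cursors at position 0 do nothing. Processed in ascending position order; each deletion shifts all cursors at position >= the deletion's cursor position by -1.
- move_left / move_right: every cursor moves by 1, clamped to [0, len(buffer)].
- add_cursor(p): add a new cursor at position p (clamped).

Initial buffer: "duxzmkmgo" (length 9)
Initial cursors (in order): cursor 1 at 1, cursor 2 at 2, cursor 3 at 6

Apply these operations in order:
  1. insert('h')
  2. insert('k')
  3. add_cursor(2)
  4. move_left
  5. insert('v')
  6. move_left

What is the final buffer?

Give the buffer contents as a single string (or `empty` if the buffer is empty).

Answer: dvhvkuhvkxzmkhvkmgo

Derivation:
After op 1 (insert('h')): buffer="dhuhxzmkhmgo" (len 12), cursors c1@2 c2@4 c3@9, authorship .1.2....3...
After op 2 (insert('k')): buffer="dhkuhkxzmkhkmgo" (len 15), cursors c1@3 c2@6 c3@12, authorship .11.22....33...
After op 3 (add_cursor(2)): buffer="dhkuhkxzmkhkmgo" (len 15), cursors c4@2 c1@3 c2@6 c3@12, authorship .11.22....33...
After op 4 (move_left): buffer="dhkuhkxzmkhkmgo" (len 15), cursors c4@1 c1@2 c2@5 c3@11, authorship .11.22....33...
After op 5 (insert('v')): buffer="dvhvkuhvkxzmkhvkmgo" (len 19), cursors c4@2 c1@4 c2@8 c3@15, authorship .4111.222....333...
After op 6 (move_left): buffer="dvhvkuhvkxzmkhvkmgo" (len 19), cursors c4@1 c1@3 c2@7 c3@14, authorship .4111.222....333...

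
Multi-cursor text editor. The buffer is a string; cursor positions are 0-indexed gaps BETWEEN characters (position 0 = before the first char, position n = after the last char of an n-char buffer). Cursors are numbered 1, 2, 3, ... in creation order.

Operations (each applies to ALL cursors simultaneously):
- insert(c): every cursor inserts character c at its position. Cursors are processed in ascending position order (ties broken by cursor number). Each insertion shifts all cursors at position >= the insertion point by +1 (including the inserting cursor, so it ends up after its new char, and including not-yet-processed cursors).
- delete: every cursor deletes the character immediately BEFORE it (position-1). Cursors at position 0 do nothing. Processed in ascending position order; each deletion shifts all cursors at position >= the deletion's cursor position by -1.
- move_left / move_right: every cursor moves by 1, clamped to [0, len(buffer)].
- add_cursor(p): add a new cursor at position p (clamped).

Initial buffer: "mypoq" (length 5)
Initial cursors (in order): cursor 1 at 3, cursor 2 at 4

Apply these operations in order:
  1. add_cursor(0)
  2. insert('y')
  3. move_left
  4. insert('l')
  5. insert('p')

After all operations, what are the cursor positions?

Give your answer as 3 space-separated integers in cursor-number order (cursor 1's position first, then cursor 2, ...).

After op 1 (add_cursor(0)): buffer="mypoq" (len 5), cursors c3@0 c1@3 c2@4, authorship .....
After op 2 (insert('y')): buffer="ymypyoyq" (len 8), cursors c3@1 c1@5 c2@7, authorship 3...1.2.
After op 3 (move_left): buffer="ymypyoyq" (len 8), cursors c3@0 c1@4 c2@6, authorship 3...1.2.
After op 4 (insert('l')): buffer="lymyplyolyq" (len 11), cursors c3@1 c1@6 c2@9, authorship 33...11.22.
After op 5 (insert('p')): buffer="lpymyplpyolpyq" (len 14), cursors c3@2 c1@8 c2@12, authorship 333...111.222.

Answer: 8 12 2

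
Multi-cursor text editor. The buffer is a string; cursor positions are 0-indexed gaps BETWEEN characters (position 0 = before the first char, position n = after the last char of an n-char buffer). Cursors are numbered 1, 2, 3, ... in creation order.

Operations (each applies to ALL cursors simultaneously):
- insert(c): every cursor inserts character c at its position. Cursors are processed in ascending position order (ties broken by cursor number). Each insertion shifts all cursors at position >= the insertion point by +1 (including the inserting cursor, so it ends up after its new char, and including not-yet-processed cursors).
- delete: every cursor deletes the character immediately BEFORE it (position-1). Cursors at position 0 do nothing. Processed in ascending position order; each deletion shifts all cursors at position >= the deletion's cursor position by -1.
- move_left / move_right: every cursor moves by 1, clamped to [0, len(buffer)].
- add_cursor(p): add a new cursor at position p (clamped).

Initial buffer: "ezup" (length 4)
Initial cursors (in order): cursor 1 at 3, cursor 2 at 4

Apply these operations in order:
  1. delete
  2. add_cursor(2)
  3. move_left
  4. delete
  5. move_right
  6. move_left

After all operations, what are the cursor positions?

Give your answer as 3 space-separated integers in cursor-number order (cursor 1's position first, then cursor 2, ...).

Answer: 0 0 0

Derivation:
After op 1 (delete): buffer="ez" (len 2), cursors c1@2 c2@2, authorship ..
After op 2 (add_cursor(2)): buffer="ez" (len 2), cursors c1@2 c2@2 c3@2, authorship ..
After op 3 (move_left): buffer="ez" (len 2), cursors c1@1 c2@1 c3@1, authorship ..
After op 4 (delete): buffer="z" (len 1), cursors c1@0 c2@0 c3@0, authorship .
After op 5 (move_right): buffer="z" (len 1), cursors c1@1 c2@1 c3@1, authorship .
After op 6 (move_left): buffer="z" (len 1), cursors c1@0 c2@0 c3@0, authorship .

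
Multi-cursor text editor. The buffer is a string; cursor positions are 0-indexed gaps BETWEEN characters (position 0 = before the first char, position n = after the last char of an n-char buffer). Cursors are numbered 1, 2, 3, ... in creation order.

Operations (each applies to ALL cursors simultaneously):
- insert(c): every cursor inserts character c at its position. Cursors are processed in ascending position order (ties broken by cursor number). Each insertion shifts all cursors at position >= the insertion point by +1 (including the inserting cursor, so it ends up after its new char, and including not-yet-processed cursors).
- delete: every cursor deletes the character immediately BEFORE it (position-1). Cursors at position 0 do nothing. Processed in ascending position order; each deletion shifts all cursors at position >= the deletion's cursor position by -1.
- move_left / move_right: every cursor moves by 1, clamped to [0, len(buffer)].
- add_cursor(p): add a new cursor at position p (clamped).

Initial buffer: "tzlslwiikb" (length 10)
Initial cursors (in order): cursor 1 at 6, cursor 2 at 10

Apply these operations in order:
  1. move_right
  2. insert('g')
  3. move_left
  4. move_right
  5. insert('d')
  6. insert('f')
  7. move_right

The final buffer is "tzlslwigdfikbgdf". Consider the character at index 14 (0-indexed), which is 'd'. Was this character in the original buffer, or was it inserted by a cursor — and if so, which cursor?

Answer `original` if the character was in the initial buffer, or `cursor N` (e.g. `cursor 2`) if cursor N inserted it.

After op 1 (move_right): buffer="tzlslwiikb" (len 10), cursors c1@7 c2@10, authorship ..........
After op 2 (insert('g')): buffer="tzlslwigikbg" (len 12), cursors c1@8 c2@12, authorship .......1...2
After op 3 (move_left): buffer="tzlslwigikbg" (len 12), cursors c1@7 c2@11, authorship .......1...2
After op 4 (move_right): buffer="tzlslwigikbg" (len 12), cursors c1@8 c2@12, authorship .......1...2
After op 5 (insert('d')): buffer="tzlslwigdikbgd" (len 14), cursors c1@9 c2@14, authorship .......11...22
After op 6 (insert('f')): buffer="tzlslwigdfikbgdf" (len 16), cursors c1@10 c2@16, authorship .......111...222
After op 7 (move_right): buffer="tzlslwigdfikbgdf" (len 16), cursors c1@11 c2@16, authorship .......111...222
Authorship (.=original, N=cursor N): . . . . . . . 1 1 1 . . . 2 2 2
Index 14: author = 2

Answer: cursor 2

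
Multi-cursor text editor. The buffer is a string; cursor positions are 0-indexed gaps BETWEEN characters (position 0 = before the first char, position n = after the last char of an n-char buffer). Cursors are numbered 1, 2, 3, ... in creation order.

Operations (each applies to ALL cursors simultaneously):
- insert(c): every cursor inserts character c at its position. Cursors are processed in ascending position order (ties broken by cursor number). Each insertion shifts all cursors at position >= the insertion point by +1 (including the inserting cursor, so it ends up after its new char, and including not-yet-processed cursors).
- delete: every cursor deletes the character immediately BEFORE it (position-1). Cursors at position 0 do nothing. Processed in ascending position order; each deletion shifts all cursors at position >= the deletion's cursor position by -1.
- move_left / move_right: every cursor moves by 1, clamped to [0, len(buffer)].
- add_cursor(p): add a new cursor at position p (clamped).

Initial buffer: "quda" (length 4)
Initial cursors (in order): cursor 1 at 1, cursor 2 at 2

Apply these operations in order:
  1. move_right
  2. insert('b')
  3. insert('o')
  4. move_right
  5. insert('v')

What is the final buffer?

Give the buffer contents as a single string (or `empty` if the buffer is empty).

After op 1 (move_right): buffer="quda" (len 4), cursors c1@2 c2@3, authorship ....
After op 2 (insert('b')): buffer="qubdba" (len 6), cursors c1@3 c2@5, authorship ..1.2.
After op 3 (insert('o')): buffer="qubodboa" (len 8), cursors c1@4 c2@7, authorship ..11.22.
After op 4 (move_right): buffer="qubodboa" (len 8), cursors c1@5 c2@8, authorship ..11.22.
After op 5 (insert('v')): buffer="qubodvboav" (len 10), cursors c1@6 c2@10, authorship ..11.122.2

Answer: qubodvboav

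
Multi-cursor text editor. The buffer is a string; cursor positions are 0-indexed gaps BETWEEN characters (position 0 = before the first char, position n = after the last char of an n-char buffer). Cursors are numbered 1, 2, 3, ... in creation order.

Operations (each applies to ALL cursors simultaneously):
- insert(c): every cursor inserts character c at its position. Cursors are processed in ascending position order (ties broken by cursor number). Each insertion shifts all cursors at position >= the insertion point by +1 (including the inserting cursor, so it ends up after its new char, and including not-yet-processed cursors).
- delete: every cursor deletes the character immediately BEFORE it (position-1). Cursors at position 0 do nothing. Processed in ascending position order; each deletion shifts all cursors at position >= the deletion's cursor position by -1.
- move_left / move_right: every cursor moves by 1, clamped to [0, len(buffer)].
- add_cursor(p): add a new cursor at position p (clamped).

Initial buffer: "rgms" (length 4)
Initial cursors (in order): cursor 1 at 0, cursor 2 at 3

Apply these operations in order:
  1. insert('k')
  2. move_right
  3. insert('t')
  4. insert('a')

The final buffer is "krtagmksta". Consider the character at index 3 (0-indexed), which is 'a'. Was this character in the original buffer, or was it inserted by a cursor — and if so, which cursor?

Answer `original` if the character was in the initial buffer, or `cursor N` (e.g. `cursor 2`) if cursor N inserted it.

Answer: cursor 1

Derivation:
After op 1 (insert('k')): buffer="krgmks" (len 6), cursors c1@1 c2@5, authorship 1...2.
After op 2 (move_right): buffer="krgmks" (len 6), cursors c1@2 c2@6, authorship 1...2.
After op 3 (insert('t')): buffer="krtgmkst" (len 8), cursors c1@3 c2@8, authorship 1.1..2.2
After op 4 (insert('a')): buffer="krtagmksta" (len 10), cursors c1@4 c2@10, authorship 1.11..2.22
Authorship (.=original, N=cursor N): 1 . 1 1 . . 2 . 2 2
Index 3: author = 1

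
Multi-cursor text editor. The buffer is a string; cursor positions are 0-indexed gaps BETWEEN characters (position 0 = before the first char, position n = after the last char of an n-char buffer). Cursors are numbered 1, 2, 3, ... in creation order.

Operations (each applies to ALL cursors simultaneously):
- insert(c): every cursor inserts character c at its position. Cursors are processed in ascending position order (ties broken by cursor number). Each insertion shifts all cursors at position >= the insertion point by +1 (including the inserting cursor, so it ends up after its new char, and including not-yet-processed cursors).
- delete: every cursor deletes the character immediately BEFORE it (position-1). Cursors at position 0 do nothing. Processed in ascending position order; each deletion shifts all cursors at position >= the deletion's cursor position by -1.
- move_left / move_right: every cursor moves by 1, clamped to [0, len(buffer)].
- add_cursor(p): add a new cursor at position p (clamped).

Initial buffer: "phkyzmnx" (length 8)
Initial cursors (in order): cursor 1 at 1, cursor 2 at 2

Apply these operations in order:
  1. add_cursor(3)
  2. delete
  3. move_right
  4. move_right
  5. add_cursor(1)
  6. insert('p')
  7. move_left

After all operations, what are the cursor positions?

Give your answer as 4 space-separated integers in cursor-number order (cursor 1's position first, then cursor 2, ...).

After op 1 (add_cursor(3)): buffer="phkyzmnx" (len 8), cursors c1@1 c2@2 c3@3, authorship ........
After op 2 (delete): buffer="yzmnx" (len 5), cursors c1@0 c2@0 c3@0, authorship .....
After op 3 (move_right): buffer="yzmnx" (len 5), cursors c1@1 c2@1 c3@1, authorship .....
After op 4 (move_right): buffer="yzmnx" (len 5), cursors c1@2 c2@2 c3@2, authorship .....
After op 5 (add_cursor(1)): buffer="yzmnx" (len 5), cursors c4@1 c1@2 c2@2 c3@2, authorship .....
After op 6 (insert('p')): buffer="ypzpppmnx" (len 9), cursors c4@2 c1@6 c2@6 c3@6, authorship .4.123...
After op 7 (move_left): buffer="ypzpppmnx" (len 9), cursors c4@1 c1@5 c2@5 c3@5, authorship .4.123...

Answer: 5 5 5 1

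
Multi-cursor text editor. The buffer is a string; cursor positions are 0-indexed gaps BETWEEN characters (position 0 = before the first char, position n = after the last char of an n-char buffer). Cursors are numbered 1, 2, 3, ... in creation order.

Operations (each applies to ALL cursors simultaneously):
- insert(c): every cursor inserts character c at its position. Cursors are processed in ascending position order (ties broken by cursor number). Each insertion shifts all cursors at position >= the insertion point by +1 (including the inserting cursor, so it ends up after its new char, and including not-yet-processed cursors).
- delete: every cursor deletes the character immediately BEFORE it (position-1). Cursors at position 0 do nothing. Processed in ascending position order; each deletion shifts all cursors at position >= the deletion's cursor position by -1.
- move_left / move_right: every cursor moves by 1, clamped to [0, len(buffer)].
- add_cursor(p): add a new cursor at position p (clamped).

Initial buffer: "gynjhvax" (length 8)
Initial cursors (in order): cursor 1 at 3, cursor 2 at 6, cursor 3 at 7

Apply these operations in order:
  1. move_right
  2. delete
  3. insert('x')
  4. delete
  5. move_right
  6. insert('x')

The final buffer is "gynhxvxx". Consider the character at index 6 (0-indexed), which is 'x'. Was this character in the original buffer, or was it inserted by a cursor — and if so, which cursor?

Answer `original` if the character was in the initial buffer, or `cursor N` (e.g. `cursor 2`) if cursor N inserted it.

Answer: cursor 2

Derivation:
After op 1 (move_right): buffer="gynjhvax" (len 8), cursors c1@4 c2@7 c3@8, authorship ........
After op 2 (delete): buffer="gynhv" (len 5), cursors c1@3 c2@5 c3@5, authorship .....
After op 3 (insert('x')): buffer="gynxhvxx" (len 8), cursors c1@4 c2@8 c3@8, authorship ...1..23
After op 4 (delete): buffer="gynhv" (len 5), cursors c1@3 c2@5 c3@5, authorship .....
After op 5 (move_right): buffer="gynhv" (len 5), cursors c1@4 c2@5 c3@5, authorship .....
After op 6 (insert('x')): buffer="gynhxvxx" (len 8), cursors c1@5 c2@8 c3@8, authorship ....1.23
Authorship (.=original, N=cursor N): . . . . 1 . 2 3
Index 6: author = 2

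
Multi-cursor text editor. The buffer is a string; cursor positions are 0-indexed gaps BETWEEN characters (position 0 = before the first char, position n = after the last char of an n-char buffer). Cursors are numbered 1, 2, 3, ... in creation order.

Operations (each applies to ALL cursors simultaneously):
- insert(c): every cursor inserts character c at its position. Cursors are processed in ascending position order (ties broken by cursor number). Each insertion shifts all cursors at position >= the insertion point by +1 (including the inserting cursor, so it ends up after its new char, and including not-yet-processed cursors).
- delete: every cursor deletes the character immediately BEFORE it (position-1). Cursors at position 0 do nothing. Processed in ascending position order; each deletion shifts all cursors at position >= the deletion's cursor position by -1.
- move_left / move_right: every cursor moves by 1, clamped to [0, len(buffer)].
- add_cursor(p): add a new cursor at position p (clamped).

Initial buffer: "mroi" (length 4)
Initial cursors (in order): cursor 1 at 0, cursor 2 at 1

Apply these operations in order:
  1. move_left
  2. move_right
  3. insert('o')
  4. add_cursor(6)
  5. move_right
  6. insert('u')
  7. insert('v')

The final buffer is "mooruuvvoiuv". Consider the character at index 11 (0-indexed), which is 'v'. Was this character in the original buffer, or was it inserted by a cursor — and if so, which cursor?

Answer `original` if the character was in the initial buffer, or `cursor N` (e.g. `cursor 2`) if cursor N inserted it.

Answer: cursor 3

Derivation:
After op 1 (move_left): buffer="mroi" (len 4), cursors c1@0 c2@0, authorship ....
After op 2 (move_right): buffer="mroi" (len 4), cursors c1@1 c2@1, authorship ....
After op 3 (insert('o')): buffer="mooroi" (len 6), cursors c1@3 c2@3, authorship .12...
After op 4 (add_cursor(6)): buffer="mooroi" (len 6), cursors c1@3 c2@3 c3@6, authorship .12...
After op 5 (move_right): buffer="mooroi" (len 6), cursors c1@4 c2@4 c3@6, authorship .12...
After op 6 (insert('u')): buffer="mooruuoiu" (len 9), cursors c1@6 c2@6 c3@9, authorship .12.12..3
After op 7 (insert('v')): buffer="mooruuvvoiuv" (len 12), cursors c1@8 c2@8 c3@12, authorship .12.1212..33
Authorship (.=original, N=cursor N): . 1 2 . 1 2 1 2 . . 3 3
Index 11: author = 3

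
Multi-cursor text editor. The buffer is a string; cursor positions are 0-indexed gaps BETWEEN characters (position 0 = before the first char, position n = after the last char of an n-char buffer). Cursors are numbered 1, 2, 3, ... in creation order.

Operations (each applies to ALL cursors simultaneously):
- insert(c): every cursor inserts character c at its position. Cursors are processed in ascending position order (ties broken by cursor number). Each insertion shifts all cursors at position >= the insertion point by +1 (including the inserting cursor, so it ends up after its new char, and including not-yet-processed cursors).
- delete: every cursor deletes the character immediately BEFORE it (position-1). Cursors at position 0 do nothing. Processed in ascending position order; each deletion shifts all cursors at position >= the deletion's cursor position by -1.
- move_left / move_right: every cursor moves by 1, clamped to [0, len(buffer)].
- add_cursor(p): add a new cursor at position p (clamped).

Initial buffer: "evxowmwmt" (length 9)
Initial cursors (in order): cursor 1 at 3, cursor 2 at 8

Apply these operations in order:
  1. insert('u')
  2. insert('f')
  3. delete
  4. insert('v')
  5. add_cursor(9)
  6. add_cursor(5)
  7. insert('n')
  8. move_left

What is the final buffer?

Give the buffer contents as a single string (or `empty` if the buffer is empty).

Answer: evxuvnnowmwnmuvnt

Derivation:
After op 1 (insert('u')): buffer="evxuowmwmut" (len 11), cursors c1@4 c2@10, authorship ...1.....2.
After op 2 (insert('f')): buffer="evxufowmwmuft" (len 13), cursors c1@5 c2@12, authorship ...11.....22.
After op 3 (delete): buffer="evxuowmwmut" (len 11), cursors c1@4 c2@10, authorship ...1.....2.
After op 4 (insert('v')): buffer="evxuvowmwmuvt" (len 13), cursors c1@5 c2@12, authorship ...11.....22.
After op 5 (add_cursor(9)): buffer="evxuvowmwmuvt" (len 13), cursors c1@5 c3@9 c2@12, authorship ...11.....22.
After op 6 (add_cursor(5)): buffer="evxuvowmwmuvt" (len 13), cursors c1@5 c4@5 c3@9 c2@12, authorship ...11.....22.
After op 7 (insert('n')): buffer="evxuvnnowmwnmuvnt" (len 17), cursors c1@7 c4@7 c3@12 c2@16, authorship ...1114....3.222.
After op 8 (move_left): buffer="evxuvnnowmwnmuvnt" (len 17), cursors c1@6 c4@6 c3@11 c2@15, authorship ...1114....3.222.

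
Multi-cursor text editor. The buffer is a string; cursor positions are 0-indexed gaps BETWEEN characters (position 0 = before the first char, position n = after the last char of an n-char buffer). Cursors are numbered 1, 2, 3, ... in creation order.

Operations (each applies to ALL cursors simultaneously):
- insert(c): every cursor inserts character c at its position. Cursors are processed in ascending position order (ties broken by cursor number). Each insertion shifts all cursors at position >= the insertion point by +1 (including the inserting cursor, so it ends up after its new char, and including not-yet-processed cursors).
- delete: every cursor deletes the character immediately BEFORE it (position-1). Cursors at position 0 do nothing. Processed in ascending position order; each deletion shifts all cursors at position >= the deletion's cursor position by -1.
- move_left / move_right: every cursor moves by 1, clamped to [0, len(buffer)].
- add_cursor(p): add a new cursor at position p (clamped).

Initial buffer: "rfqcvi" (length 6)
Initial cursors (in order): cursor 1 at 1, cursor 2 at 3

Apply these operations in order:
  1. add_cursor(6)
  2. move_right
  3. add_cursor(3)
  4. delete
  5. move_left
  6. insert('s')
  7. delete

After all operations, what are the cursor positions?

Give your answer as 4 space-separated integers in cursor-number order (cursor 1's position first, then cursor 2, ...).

Answer: 0 0 1 0

Derivation:
After op 1 (add_cursor(6)): buffer="rfqcvi" (len 6), cursors c1@1 c2@3 c3@6, authorship ......
After op 2 (move_right): buffer="rfqcvi" (len 6), cursors c1@2 c2@4 c3@6, authorship ......
After op 3 (add_cursor(3)): buffer="rfqcvi" (len 6), cursors c1@2 c4@3 c2@4 c3@6, authorship ......
After op 4 (delete): buffer="rv" (len 2), cursors c1@1 c2@1 c4@1 c3@2, authorship ..
After op 5 (move_left): buffer="rv" (len 2), cursors c1@0 c2@0 c4@0 c3@1, authorship ..
After op 6 (insert('s')): buffer="sssrsv" (len 6), cursors c1@3 c2@3 c4@3 c3@5, authorship 124.3.
After op 7 (delete): buffer="rv" (len 2), cursors c1@0 c2@0 c4@0 c3@1, authorship ..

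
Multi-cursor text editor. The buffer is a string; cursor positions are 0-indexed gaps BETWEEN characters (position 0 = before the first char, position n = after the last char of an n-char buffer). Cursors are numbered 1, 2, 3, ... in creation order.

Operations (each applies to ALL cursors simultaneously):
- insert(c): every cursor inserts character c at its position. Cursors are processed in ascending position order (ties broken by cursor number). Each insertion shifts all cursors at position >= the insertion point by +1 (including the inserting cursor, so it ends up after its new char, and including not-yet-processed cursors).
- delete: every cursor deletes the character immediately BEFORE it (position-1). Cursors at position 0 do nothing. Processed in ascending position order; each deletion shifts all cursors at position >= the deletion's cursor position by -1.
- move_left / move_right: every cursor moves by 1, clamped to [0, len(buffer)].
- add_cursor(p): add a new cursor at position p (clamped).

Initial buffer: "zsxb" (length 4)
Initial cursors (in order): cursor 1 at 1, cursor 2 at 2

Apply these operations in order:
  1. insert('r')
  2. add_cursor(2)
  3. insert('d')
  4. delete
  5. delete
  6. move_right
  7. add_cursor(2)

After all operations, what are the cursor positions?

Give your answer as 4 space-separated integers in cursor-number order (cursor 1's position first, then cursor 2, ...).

After op 1 (insert('r')): buffer="zrsrxb" (len 6), cursors c1@2 c2@4, authorship .1.2..
After op 2 (add_cursor(2)): buffer="zrsrxb" (len 6), cursors c1@2 c3@2 c2@4, authorship .1.2..
After op 3 (insert('d')): buffer="zrddsrdxb" (len 9), cursors c1@4 c3@4 c2@7, authorship .113.22..
After op 4 (delete): buffer="zrsrxb" (len 6), cursors c1@2 c3@2 c2@4, authorship .1.2..
After op 5 (delete): buffer="sxb" (len 3), cursors c1@0 c3@0 c2@1, authorship ...
After op 6 (move_right): buffer="sxb" (len 3), cursors c1@1 c3@1 c2@2, authorship ...
After op 7 (add_cursor(2)): buffer="sxb" (len 3), cursors c1@1 c3@1 c2@2 c4@2, authorship ...

Answer: 1 2 1 2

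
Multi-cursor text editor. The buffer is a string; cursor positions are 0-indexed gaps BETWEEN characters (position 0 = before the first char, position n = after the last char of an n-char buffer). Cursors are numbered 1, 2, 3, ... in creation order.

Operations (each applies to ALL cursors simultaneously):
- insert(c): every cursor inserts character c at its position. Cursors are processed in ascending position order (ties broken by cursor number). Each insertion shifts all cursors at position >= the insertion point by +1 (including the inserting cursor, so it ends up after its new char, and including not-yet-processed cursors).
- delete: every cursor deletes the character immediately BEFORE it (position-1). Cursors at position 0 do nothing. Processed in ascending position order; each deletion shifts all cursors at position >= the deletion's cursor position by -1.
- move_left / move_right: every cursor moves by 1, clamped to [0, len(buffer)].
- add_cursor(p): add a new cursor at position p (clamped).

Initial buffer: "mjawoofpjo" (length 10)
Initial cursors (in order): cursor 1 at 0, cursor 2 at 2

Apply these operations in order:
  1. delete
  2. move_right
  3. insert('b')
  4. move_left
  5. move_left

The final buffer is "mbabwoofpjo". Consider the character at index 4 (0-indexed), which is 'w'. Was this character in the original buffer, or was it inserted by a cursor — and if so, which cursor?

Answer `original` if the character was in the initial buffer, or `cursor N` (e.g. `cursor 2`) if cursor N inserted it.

Answer: original

Derivation:
After op 1 (delete): buffer="mawoofpjo" (len 9), cursors c1@0 c2@1, authorship .........
After op 2 (move_right): buffer="mawoofpjo" (len 9), cursors c1@1 c2@2, authorship .........
After op 3 (insert('b')): buffer="mbabwoofpjo" (len 11), cursors c1@2 c2@4, authorship .1.2.......
After op 4 (move_left): buffer="mbabwoofpjo" (len 11), cursors c1@1 c2@3, authorship .1.2.......
After op 5 (move_left): buffer="mbabwoofpjo" (len 11), cursors c1@0 c2@2, authorship .1.2.......
Authorship (.=original, N=cursor N): . 1 . 2 . . . . . . .
Index 4: author = original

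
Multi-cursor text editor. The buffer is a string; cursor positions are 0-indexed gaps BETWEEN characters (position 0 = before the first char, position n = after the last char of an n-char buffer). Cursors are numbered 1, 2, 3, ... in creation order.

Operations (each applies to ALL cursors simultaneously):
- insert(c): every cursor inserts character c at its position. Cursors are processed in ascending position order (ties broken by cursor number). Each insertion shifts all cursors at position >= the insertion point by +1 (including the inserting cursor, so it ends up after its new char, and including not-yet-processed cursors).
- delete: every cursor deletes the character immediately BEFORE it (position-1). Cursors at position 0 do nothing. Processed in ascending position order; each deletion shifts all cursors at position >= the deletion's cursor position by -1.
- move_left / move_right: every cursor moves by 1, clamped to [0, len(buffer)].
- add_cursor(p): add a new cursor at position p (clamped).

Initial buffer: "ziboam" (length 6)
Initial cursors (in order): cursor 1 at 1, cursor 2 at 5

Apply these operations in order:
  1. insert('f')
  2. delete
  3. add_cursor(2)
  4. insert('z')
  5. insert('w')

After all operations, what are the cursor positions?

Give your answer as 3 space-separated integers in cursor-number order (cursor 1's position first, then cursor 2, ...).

After op 1 (insert('f')): buffer="zfiboafm" (len 8), cursors c1@2 c2@7, authorship .1....2.
After op 2 (delete): buffer="ziboam" (len 6), cursors c1@1 c2@5, authorship ......
After op 3 (add_cursor(2)): buffer="ziboam" (len 6), cursors c1@1 c3@2 c2@5, authorship ......
After op 4 (insert('z')): buffer="zzizboazm" (len 9), cursors c1@2 c3@4 c2@8, authorship .1.3...2.
After op 5 (insert('w')): buffer="zzwizwboazwm" (len 12), cursors c1@3 c3@6 c2@11, authorship .11.33...22.

Answer: 3 11 6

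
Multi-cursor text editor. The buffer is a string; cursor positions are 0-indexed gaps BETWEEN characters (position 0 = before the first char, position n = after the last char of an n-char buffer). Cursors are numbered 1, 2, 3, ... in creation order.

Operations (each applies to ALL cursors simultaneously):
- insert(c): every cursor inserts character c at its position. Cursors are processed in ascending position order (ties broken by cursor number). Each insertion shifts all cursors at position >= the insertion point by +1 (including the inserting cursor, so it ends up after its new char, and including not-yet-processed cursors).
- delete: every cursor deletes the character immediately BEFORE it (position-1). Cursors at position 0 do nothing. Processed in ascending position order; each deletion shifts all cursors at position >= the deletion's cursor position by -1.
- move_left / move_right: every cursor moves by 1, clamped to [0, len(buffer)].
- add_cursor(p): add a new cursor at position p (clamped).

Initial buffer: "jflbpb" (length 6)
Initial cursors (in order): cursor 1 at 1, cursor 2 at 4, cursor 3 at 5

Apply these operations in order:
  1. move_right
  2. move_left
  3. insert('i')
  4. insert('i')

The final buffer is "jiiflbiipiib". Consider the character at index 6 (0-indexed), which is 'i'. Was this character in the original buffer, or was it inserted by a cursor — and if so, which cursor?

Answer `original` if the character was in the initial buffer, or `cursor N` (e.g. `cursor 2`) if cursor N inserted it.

After op 1 (move_right): buffer="jflbpb" (len 6), cursors c1@2 c2@5 c3@6, authorship ......
After op 2 (move_left): buffer="jflbpb" (len 6), cursors c1@1 c2@4 c3@5, authorship ......
After op 3 (insert('i')): buffer="jiflbipib" (len 9), cursors c1@2 c2@6 c3@8, authorship .1...2.3.
After op 4 (insert('i')): buffer="jiiflbiipiib" (len 12), cursors c1@3 c2@8 c3@11, authorship .11...22.33.
Authorship (.=original, N=cursor N): . 1 1 . . . 2 2 . 3 3 .
Index 6: author = 2

Answer: cursor 2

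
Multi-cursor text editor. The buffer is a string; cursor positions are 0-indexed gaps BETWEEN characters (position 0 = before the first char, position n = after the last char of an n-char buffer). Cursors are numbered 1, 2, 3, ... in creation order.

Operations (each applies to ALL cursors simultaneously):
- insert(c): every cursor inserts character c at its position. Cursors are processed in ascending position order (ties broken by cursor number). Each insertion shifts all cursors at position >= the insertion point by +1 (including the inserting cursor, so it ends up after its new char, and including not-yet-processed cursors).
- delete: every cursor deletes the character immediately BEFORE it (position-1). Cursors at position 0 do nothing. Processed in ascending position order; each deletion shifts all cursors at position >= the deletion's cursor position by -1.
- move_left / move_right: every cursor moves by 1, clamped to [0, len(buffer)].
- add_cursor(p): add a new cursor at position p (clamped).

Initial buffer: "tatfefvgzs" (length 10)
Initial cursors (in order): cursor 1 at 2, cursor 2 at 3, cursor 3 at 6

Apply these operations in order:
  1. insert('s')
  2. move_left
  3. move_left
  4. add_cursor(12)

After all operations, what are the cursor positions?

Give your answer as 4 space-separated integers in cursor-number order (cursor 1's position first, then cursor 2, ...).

After op 1 (insert('s')): buffer="tastsfefsvgzs" (len 13), cursors c1@3 c2@5 c3@9, authorship ..1.2...3....
After op 2 (move_left): buffer="tastsfefsvgzs" (len 13), cursors c1@2 c2@4 c3@8, authorship ..1.2...3....
After op 3 (move_left): buffer="tastsfefsvgzs" (len 13), cursors c1@1 c2@3 c3@7, authorship ..1.2...3....
After op 4 (add_cursor(12)): buffer="tastsfefsvgzs" (len 13), cursors c1@1 c2@3 c3@7 c4@12, authorship ..1.2...3....

Answer: 1 3 7 12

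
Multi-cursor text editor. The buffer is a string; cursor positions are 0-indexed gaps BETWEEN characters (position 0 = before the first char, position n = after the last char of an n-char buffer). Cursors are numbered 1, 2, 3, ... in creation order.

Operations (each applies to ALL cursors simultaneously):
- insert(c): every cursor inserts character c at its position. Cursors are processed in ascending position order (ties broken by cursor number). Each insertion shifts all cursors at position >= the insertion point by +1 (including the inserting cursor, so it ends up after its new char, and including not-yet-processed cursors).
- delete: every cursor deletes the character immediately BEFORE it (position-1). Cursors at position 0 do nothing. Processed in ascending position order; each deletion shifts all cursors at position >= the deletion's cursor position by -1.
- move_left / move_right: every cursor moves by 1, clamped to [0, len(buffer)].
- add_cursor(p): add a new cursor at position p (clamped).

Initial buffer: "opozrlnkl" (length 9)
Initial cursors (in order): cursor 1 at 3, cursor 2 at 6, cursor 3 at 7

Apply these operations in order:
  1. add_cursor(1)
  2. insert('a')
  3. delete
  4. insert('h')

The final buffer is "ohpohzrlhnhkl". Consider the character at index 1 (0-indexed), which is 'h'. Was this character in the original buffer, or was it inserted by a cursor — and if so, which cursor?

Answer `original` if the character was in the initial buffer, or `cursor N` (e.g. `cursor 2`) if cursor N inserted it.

Answer: cursor 4

Derivation:
After op 1 (add_cursor(1)): buffer="opozrlnkl" (len 9), cursors c4@1 c1@3 c2@6 c3@7, authorship .........
After op 2 (insert('a')): buffer="oapoazrlanakl" (len 13), cursors c4@2 c1@5 c2@9 c3@11, authorship .4..1...2.3..
After op 3 (delete): buffer="opozrlnkl" (len 9), cursors c4@1 c1@3 c2@6 c3@7, authorship .........
After op 4 (insert('h')): buffer="ohpohzrlhnhkl" (len 13), cursors c4@2 c1@5 c2@9 c3@11, authorship .4..1...2.3..
Authorship (.=original, N=cursor N): . 4 . . 1 . . . 2 . 3 . .
Index 1: author = 4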